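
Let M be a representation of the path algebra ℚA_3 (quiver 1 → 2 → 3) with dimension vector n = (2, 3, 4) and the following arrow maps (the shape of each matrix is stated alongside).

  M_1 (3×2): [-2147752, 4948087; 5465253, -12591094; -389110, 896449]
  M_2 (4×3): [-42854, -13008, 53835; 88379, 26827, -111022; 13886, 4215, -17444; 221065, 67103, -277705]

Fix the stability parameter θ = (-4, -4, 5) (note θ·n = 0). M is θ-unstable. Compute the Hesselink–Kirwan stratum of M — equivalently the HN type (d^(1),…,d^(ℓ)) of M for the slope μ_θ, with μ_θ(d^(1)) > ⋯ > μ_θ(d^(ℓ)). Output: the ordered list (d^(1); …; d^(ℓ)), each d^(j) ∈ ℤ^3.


Interval decomposition of M: I[1,3]^2, I[2,3], I[3,3].
HN type (ℓ=2): μ^(1)=5; μ^(2)=-4

((0, 0, 4); (2, 3, 0))


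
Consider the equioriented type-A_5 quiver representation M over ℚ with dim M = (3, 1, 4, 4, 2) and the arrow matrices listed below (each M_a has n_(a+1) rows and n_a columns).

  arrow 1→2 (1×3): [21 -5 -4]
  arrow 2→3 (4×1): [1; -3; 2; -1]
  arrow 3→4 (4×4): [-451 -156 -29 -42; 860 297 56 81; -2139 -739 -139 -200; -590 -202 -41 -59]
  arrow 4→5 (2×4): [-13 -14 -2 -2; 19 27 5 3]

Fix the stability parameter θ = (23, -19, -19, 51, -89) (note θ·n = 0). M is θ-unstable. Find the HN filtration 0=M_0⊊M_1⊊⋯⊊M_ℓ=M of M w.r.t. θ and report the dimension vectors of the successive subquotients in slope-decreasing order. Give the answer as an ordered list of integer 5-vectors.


Interval decomposition of M: I[1,1]^2, I[1,5], I[3,4]^2, I[3,5].
HN type (ℓ=4): μ^(1)=51; μ^(2)=23; μ^(3)=-53/5; μ^(4)=-19

((0, 0, 0, 2, 0); (2, 0, 0, 0, 0); (1, 1, 1, 1, 1); (0, 0, 3, 1, 1))


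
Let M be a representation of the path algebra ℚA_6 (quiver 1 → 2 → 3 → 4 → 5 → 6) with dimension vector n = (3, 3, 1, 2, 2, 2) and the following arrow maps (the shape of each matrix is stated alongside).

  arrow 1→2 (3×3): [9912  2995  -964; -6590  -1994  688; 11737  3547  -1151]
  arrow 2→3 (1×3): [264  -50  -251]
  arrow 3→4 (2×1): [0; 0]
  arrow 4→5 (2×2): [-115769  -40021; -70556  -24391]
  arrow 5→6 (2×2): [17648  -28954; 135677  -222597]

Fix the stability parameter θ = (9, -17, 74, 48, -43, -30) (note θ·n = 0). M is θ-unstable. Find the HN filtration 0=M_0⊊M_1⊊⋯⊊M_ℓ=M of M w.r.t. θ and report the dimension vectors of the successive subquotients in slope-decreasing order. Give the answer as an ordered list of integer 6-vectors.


Interval decomposition of M: I[1,2]^2, I[1,3], I[4,6]^2.
HN type (ℓ=3): μ^(1)=74; μ^(2)=-4; μ^(3)=-25/3

((0, 0, 1, 0, 0, 0); (3, 3, 0, 0, 0, 0); (0, 0, 0, 2, 2, 2))


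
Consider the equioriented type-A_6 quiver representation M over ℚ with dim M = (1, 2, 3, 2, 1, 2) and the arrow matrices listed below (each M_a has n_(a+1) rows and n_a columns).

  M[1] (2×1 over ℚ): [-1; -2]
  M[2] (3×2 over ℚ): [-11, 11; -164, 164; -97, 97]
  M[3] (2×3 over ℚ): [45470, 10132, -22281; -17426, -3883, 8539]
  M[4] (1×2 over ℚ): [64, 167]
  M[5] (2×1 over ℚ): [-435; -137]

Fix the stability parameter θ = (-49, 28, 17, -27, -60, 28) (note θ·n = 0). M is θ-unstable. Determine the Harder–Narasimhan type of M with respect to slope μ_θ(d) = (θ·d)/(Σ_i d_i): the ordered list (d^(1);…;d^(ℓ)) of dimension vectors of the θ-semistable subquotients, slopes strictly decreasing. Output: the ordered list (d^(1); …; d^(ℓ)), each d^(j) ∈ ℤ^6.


Barcode: M ≅ I[1,6], I[2,2], I[3,3], I[3,4], I[6,6]. HN layers by μ_θ (5 steps, strictly decreasing):
  μ^(1)=28; μ^(2)=17; μ^(3)=-5; μ^(4)=-21/2; μ^(5)=-49

((0, 1, 0, 0, 0, 2); (0, 0, 1, 0, 0, 0); (0, 0, 1, 1, 0, 0); (0, 1, 1, 1, 1, 0); (1, 0, 0, 0, 0, 0))


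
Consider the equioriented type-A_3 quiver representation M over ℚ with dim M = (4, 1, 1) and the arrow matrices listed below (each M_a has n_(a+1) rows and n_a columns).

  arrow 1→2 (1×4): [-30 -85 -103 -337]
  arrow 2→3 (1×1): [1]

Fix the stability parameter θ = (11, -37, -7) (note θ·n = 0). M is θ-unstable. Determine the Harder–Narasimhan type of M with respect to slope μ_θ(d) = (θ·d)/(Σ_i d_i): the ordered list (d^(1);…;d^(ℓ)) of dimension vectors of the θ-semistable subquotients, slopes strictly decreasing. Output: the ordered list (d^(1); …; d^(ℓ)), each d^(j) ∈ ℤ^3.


Via rank(M_{q-1}∘⋯∘M_p): M ≅ I[1,1]^3, I[1,3].
μ_θ-semistable layers: μ^(1)=11; μ^(2)=-7; μ^(3)=-13

((3, 0, 0); (0, 0, 1); (1, 1, 0))


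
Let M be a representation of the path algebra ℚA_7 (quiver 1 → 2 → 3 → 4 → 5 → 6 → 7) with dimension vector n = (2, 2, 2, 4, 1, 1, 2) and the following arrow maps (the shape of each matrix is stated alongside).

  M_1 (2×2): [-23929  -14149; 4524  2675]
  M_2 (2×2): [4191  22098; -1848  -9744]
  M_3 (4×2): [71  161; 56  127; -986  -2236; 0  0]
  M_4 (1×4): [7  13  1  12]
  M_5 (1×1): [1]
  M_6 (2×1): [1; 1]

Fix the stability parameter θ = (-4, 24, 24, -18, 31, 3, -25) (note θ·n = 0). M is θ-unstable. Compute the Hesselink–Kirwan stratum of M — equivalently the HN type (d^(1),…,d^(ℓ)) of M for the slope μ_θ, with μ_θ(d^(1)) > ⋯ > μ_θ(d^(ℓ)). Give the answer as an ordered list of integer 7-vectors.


Via rank(M_{q-1}∘⋯∘M_p): M ≅ I[1,2], I[1,7], I[3,4], I[4,4]^2, I[7,7].
μ_θ-semistable layers: μ^(1)=24; μ^(2)=13/2; μ^(3)=3; μ^(4)=-4; μ^(5)=-18; μ^(6)=-25

((0, 1, 0, 0, 0, 0, 0); (0, 1, 1, 1, 1, 1, 1); (0, 0, 1, 1, 0, 0, 0); (2, 0, 0, 0, 0, 0, 0); (0, 0, 0, 2, 0, 0, 0); (0, 0, 0, 0, 0, 0, 1))


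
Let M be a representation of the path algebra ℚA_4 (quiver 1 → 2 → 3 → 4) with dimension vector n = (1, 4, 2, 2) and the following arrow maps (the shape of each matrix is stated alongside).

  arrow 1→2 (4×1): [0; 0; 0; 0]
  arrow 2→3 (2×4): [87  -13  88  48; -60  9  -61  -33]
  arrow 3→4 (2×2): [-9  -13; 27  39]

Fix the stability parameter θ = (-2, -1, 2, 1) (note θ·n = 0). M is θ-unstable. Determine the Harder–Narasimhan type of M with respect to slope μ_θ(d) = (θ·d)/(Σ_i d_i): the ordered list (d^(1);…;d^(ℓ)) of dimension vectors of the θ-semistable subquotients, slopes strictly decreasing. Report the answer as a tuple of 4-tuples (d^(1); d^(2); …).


Via rank(M_{q-1}∘⋯∘M_p): M ≅ I[1,1], I[2,2]^2, I[2,3], I[2,4], I[4,4].
μ_θ-semistable layers: μ^(1)=2; μ^(2)=3/2; μ^(3)=1; μ^(4)=-1; μ^(5)=-2

((0, 0, 1, 0); (0, 0, 1, 1); (0, 0, 0, 1); (0, 4, 0, 0); (1, 0, 0, 0))


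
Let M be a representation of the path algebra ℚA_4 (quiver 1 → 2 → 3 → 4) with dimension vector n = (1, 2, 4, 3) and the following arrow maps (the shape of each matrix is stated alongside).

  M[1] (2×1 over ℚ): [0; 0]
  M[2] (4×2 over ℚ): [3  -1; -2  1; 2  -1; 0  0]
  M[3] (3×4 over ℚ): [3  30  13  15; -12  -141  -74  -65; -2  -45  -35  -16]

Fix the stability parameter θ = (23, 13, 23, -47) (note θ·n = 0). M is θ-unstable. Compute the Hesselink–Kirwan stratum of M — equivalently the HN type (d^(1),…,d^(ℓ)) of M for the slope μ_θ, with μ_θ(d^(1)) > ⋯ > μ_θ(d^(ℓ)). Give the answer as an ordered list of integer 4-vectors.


Via rank(M_{q-1}∘⋯∘M_p): M ≅ I[1,1], I[2,4]^2, I[3,3], I[3,4].
μ_θ-semistable layers: μ^(1)=23; μ^(2)=-11/3; μ^(3)=-12

((1, 0, 1, 0); (0, 2, 2, 2); (0, 0, 1, 1))


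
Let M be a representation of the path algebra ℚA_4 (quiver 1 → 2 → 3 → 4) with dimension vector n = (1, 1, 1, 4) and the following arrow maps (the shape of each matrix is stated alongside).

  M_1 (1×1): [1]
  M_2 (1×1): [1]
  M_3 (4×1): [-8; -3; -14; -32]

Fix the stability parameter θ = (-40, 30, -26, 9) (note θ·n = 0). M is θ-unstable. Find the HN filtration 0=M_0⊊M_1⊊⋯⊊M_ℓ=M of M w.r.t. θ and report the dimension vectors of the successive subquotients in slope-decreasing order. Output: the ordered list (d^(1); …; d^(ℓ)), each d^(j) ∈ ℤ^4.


Interval decomposition of M: I[1,4], I[4,4]^3.
HN type (ℓ=3): μ^(1)=9; μ^(2)=2; μ^(3)=-40

((0, 0, 0, 4); (0, 1, 1, 0); (1, 0, 0, 0))


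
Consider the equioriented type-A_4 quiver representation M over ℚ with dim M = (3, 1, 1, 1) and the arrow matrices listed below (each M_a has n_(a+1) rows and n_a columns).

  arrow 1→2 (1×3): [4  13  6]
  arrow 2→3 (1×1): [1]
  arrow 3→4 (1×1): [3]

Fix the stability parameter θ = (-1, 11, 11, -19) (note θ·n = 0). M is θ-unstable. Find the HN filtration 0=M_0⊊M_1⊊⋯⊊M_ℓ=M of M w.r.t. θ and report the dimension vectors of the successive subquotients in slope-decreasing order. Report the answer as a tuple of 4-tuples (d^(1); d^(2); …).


Via rank(M_{q-1}∘⋯∘M_p): M ≅ I[1,1]^2, I[1,4].
μ_θ-semistable layers: μ^(1)=1; μ^(2)=-1

((0, 1, 1, 1); (3, 0, 0, 0))


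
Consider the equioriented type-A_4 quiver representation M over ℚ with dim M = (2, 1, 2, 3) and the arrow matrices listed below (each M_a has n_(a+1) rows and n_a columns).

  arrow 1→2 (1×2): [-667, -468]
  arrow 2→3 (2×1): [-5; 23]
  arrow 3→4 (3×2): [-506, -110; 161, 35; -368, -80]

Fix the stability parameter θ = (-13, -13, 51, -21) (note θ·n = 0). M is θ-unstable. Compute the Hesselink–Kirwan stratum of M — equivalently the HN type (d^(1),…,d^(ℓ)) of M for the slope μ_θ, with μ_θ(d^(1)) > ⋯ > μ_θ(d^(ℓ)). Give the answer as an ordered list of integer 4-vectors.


Interval decomposition of M: I[1,1], I[1,3], I[3,4], I[4,4]^2.
HN type (ℓ=4): μ^(1)=51; μ^(2)=15; μ^(3)=-13; μ^(4)=-21

((0, 0, 1, 0); (0, 0, 1, 1); (2, 1, 0, 0); (0, 0, 0, 2))


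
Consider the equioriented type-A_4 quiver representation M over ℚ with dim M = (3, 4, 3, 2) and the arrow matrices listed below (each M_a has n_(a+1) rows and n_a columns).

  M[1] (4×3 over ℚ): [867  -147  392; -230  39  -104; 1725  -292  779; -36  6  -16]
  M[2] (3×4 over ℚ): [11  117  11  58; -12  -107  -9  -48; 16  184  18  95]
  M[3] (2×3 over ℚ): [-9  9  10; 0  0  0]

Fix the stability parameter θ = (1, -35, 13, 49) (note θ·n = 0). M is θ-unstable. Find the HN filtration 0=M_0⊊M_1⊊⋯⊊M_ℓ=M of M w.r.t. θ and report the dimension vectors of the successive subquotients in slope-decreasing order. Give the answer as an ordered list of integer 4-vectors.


Barcode: M ≅ I[1,2], I[1,3], I[1,4], I[2,3], I[4,4]. HN layers by μ_θ (4 steps, strictly decreasing):
  μ^(1)=49; μ^(2)=13; μ^(3)=-17; μ^(4)=-35

((0, 0, 0, 2); (0, 0, 3, 0); (3, 3, 0, 0); (0, 1, 0, 0))


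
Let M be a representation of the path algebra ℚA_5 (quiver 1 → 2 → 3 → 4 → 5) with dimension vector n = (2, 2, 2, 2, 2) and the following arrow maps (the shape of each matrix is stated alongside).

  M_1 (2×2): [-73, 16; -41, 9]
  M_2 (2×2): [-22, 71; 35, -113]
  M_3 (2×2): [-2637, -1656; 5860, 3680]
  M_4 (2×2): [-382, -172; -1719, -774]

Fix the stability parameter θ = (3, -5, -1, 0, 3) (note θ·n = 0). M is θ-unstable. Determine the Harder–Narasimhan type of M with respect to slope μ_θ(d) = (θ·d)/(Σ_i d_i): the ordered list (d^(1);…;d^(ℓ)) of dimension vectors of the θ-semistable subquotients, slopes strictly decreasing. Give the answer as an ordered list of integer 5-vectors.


Interval decomposition of M: I[1,3], I[1,5], I[4,4], I[5,5].
HN type (ℓ=3): μ^(1)=3; μ^(2)=0; μ^(3)=-1

((0, 0, 0, 0, 2); (0, 0, 0, 2, 0); (2, 2, 2, 0, 0))


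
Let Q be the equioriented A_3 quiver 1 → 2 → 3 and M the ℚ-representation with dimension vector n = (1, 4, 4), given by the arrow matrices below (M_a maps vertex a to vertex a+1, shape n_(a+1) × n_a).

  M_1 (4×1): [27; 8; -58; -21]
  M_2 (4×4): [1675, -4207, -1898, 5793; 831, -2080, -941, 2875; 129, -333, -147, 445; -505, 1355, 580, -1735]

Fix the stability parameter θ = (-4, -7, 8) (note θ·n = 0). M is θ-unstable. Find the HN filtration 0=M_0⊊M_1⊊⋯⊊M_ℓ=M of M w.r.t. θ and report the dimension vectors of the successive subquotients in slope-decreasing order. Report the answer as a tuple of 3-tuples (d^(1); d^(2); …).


Interval decomposition of M: I[1,2], I[2,3]^3, I[3,3].
HN type (ℓ=3): μ^(1)=8; μ^(2)=-11/2; μ^(3)=-7

((0, 0, 4); (1, 1, 0); (0, 3, 0))


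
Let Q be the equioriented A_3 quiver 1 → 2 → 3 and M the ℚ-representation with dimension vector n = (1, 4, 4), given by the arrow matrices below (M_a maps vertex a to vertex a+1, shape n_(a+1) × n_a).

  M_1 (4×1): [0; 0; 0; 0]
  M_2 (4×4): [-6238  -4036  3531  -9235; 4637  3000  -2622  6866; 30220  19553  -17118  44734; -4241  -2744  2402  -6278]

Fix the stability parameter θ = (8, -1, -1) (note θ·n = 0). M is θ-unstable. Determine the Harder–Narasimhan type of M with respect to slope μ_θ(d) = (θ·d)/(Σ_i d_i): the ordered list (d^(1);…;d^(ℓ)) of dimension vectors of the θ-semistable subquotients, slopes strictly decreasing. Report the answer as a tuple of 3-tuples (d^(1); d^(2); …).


Interval decomposition of M: I[1,1], I[2,2], I[2,3]^3, I[3,3].
HN type (ℓ=2): μ^(1)=8; μ^(2)=-1

((1, 0, 0); (0, 4, 4))


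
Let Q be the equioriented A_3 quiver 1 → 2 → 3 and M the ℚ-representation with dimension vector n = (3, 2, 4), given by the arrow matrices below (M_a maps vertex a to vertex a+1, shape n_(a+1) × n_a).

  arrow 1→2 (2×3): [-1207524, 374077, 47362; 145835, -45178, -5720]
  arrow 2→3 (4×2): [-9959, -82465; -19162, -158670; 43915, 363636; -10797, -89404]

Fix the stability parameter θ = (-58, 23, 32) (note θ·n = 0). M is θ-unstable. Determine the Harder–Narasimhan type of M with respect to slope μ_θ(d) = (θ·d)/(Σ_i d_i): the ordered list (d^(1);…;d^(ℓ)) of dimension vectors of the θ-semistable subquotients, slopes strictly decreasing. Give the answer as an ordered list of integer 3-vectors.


Via rank(M_{q-1}∘⋯∘M_p): M ≅ I[1,1], I[1,3]^2, I[3,3]^2.
μ_θ-semistable layers: μ^(1)=32; μ^(2)=23; μ^(3)=-58

((0, 0, 4); (0, 2, 0); (3, 0, 0))


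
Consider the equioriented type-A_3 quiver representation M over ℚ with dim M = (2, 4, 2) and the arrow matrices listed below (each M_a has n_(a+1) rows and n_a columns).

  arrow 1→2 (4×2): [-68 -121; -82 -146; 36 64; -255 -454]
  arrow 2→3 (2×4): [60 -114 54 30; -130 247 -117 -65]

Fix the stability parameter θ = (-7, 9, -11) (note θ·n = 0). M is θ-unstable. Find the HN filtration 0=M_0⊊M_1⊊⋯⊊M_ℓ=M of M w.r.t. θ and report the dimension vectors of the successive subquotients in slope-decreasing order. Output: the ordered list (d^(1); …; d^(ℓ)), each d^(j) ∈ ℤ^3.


Interval decomposition of M: I[1,2], I[1,3], I[2,2]^2, I[3,3].
HN type (ℓ=4): μ^(1)=9; μ^(2)=-1; μ^(3)=-7; μ^(4)=-11

((0, 3, 0); (0, 1, 1); (2, 0, 0); (0, 0, 1))


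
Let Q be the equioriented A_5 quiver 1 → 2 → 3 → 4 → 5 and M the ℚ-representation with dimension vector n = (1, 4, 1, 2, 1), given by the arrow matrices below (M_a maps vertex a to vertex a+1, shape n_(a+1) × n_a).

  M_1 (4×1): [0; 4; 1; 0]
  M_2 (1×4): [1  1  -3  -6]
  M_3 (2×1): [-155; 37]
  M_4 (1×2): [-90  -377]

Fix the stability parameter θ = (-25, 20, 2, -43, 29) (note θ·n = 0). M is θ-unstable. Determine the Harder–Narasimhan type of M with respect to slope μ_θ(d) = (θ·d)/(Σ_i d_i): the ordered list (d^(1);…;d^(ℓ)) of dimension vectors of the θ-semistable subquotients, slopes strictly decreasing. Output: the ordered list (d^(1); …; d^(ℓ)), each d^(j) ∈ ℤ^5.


Barcode: M ≅ I[1,5], I[2,2]^3, I[4,4]. HN layers by μ_θ (5 steps, strictly decreasing):
  μ^(1)=29; μ^(2)=20; μ^(3)=-7; μ^(4)=-25; μ^(5)=-43

((0, 0, 0, 0, 1); (0, 3, 0, 0, 0); (0, 1, 1, 1, 0); (1, 0, 0, 0, 0); (0, 0, 0, 1, 0))


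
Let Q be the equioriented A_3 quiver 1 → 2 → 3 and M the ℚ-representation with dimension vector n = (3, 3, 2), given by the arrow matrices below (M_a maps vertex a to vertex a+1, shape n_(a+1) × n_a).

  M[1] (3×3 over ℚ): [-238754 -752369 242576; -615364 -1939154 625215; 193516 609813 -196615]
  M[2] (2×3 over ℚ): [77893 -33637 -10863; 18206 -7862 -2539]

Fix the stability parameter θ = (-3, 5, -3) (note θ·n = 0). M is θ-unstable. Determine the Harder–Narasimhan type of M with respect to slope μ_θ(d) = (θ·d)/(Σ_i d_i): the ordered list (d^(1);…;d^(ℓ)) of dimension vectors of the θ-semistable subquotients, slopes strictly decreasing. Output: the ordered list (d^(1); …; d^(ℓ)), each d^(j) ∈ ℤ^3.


Via rank(M_{q-1}∘⋯∘M_p): M ≅ I[1,2], I[1,3]^2.
μ_θ-semistable layers: μ^(1)=5; μ^(2)=1; μ^(3)=-3

((0, 1, 0); (0, 2, 2); (3, 0, 0))


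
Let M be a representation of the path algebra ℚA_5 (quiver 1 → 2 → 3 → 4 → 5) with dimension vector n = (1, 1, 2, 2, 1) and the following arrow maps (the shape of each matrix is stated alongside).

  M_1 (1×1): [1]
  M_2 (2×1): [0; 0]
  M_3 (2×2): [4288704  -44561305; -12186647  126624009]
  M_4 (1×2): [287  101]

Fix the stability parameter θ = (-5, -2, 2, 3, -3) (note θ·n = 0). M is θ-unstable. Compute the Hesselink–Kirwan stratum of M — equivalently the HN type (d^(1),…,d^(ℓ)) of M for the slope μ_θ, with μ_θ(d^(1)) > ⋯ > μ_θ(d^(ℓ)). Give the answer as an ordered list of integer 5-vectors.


Barcode: M ≅ I[1,2], I[3,4], I[3,5]. HN layers by μ_θ (5 steps, strictly decreasing):
  μ^(1)=3; μ^(2)=2; μ^(3)=2/3; μ^(4)=-2; μ^(5)=-5

((0, 0, 0, 1, 0); (0, 0, 1, 0, 0); (0, 0, 1, 1, 1); (0, 1, 0, 0, 0); (1, 0, 0, 0, 0))


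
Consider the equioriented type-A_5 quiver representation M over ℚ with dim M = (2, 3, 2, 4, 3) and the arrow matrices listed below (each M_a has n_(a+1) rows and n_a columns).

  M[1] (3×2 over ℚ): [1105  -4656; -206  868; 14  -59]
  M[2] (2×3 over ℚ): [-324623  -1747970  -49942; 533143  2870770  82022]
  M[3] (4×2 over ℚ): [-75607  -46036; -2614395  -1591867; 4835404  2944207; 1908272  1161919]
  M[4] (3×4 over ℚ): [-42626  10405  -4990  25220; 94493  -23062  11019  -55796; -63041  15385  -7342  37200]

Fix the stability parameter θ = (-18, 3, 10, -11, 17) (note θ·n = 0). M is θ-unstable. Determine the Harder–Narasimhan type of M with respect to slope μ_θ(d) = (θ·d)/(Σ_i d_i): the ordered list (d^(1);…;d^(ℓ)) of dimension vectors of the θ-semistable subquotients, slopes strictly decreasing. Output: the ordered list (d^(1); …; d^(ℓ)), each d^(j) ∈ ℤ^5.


Barcode: M ≅ I[1,2], I[1,5], I[2,2], I[3,5], I[4,4], I[4,5]. HN layers by μ_θ (6 steps, strictly decreasing):
  μ^(1)=17; μ^(2)=3; μ^(3)=2/3; μ^(4)=-1/2; μ^(5)=-11; μ^(6)=-18

((0, 0, 0, 0, 3); (0, 2, 0, 0, 0); (0, 1, 1, 1, 0); (0, 0, 1, 1, 0); (0, 0, 0, 2, 0); (2, 0, 0, 0, 0))


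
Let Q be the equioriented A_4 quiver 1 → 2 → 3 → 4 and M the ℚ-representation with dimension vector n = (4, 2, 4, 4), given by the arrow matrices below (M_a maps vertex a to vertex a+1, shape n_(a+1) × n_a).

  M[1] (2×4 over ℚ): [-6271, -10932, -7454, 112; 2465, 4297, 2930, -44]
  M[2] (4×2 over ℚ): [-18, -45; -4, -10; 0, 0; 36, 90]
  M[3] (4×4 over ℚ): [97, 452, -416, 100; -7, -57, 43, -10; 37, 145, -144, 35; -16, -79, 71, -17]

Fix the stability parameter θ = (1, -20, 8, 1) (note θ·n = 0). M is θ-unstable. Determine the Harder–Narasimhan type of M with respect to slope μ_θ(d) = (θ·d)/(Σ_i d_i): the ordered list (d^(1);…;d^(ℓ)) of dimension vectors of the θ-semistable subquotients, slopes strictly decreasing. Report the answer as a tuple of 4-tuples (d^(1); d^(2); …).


Barcode: M ≅ I[1,1]^2, I[1,2], I[1,4], I[3,4]^3. HN layers by μ_θ (3 steps, strictly decreasing):
  μ^(1)=9/2; μ^(2)=1; μ^(3)=-19/2

((0, 0, 4, 4); (2, 0, 0, 0); (2, 2, 0, 0))


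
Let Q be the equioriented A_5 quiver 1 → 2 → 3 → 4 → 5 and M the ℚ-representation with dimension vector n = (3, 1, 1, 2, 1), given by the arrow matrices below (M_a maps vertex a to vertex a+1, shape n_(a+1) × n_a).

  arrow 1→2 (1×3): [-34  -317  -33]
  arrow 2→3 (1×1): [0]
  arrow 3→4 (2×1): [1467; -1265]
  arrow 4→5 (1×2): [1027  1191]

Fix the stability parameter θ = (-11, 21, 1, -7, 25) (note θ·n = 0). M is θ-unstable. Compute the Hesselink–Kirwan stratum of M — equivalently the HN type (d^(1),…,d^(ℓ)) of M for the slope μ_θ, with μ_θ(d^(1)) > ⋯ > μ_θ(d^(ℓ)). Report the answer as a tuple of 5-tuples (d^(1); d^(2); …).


Barcode: M ≅ I[1,1]^2, I[1,2], I[3,5], I[4,4]. HN layers by μ_θ (5 steps, strictly decreasing):
  μ^(1)=25; μ^(2)=21; μ^(3)=-3; μ^(4)=-7; μ^(5)=-11

((0, 0, 0, 0, 1); (0, 1, 0, 0, 0); (0, 0, 1, 1, 0); (0, 0, 0, 1, 0); (3, 0, 0, 0, 0))


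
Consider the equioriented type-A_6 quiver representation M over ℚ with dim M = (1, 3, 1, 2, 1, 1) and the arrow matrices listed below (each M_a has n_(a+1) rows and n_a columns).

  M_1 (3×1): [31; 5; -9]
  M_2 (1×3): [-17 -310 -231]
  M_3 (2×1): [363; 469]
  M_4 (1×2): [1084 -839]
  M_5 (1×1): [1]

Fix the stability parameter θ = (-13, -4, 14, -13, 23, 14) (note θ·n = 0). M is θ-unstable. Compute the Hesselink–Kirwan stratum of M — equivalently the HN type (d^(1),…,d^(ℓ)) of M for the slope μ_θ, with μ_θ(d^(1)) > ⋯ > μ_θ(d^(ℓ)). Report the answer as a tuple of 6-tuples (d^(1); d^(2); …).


Via rank(M_{q-1}∘⋯∘M_p): M ≅ I[1,6], I[2,2]^2, I[4,4].
μ_θ-semistable layers: μ^(1)=37/2; μ^(2)=1/2; μ^(3)=-4; μ^(4)=-13

((0, 0, 0, 0, 1, 1); (0, 0, 1, 1, 0, 0); (0, 3, 0, 0, 0, 0); (1, 0, 0, 1, 0, 0))


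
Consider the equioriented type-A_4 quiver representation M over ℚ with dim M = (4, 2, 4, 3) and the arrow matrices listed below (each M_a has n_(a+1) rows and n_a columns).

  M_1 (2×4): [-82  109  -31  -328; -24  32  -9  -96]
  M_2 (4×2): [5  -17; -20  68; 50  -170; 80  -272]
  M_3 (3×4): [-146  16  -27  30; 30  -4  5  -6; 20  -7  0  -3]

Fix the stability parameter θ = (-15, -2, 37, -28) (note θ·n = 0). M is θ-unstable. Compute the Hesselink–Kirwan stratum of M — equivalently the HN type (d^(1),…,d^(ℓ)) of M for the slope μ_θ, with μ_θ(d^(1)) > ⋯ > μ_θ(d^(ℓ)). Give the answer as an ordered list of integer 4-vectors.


Interval decomposition of M: I[1,1]^2, I[1,2], I[1,3], I[3,3], I[3,4]^2, I[4,4].
HN type (ℓ=5): μ^(1)=37; μ^(2)=9/2; μ^(3)=-2; μ^(4)=-15; μ^(5)=-28

((0, 0, 2, 0); (0, 0, 2, 2); (0, 2, 0, 0); (4, 0, 0, 0); (0, 0, 0, 1))


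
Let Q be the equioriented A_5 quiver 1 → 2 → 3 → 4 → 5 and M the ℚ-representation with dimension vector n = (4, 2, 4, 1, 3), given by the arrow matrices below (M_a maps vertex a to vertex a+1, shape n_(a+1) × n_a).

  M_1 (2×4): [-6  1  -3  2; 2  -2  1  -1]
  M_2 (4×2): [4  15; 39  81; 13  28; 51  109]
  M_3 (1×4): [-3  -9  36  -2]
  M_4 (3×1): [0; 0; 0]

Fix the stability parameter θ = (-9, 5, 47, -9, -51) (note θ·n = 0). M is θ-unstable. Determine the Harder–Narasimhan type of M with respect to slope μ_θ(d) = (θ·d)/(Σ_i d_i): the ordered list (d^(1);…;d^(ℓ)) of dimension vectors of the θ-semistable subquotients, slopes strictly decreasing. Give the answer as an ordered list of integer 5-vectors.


Via rank(M_{q-1}∘⋯∘M_p): M ≅ I[1,1]^2, I[1,3], I[1,4], I[3,3]^2, I[5,5]^3.
μ_θ-semistable layers: μ^(1)=47; μ^(2)=19; μ^(3)=5; μ^(4)=-9; μ^(5)=-51

((0, 0, 3, 0, 0); (0, 0, 1, 1, 0); (0, 2, 0, 0, 0); (4, 0, 0, 0, 0); (0, 0, 0, 0, 3))


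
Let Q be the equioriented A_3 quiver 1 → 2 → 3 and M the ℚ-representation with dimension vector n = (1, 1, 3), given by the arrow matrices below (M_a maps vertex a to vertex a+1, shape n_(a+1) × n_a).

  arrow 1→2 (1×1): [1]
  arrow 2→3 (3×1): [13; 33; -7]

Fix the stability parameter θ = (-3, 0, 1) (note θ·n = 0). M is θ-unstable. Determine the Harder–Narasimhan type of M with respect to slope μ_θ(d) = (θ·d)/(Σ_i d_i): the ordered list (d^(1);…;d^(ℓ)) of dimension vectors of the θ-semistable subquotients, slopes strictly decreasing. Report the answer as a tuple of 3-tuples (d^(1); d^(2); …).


Interval decomposition of M: I[1,3], I[3,3]^2.
HN type (ℓ=3): μ^(1)=1; μ^(2)=0; μ^(3)=-3

((0, 0, 3); (0, 1, 0); (1, 0, 0))


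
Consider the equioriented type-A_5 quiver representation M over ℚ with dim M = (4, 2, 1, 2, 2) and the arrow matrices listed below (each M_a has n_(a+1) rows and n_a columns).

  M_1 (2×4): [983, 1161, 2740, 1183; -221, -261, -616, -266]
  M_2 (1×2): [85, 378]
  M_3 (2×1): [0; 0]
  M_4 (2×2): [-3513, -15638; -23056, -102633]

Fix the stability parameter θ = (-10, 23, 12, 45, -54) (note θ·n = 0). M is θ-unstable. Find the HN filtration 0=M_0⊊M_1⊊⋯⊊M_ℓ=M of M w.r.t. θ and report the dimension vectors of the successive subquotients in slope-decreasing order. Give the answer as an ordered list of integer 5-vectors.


Via rank(M_{q-1}∘⋯∘M_p): M ≅ I[1,1]^2, I[1,2], I[1,3], I[4,5]^2.
μ_θ-semistable layers: μ^(1)=23; μ^(2)=35/2; μ^(3)=-9/2; μ^(4)=-10

((0, 1, 0, 0, 0); (0, 1, 1, 0, 0); (0, 0, 0, 2, 2); (4, 0, 0, 0, 0))


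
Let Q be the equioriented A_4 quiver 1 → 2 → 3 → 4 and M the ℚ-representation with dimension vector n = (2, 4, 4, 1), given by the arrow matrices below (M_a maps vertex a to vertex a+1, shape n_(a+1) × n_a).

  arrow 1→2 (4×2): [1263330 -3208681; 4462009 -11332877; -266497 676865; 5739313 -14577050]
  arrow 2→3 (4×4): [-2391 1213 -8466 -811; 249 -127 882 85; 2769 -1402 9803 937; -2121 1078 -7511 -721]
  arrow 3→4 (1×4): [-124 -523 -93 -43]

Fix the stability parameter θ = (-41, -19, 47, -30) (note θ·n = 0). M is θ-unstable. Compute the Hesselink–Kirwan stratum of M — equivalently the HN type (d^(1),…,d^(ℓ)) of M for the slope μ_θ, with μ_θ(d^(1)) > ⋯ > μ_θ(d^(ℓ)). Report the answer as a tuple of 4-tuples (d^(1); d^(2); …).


Barcode: M ≅ I[1,2], I[1,4], I[2,2], I[2,3], I[3,3]^2. HN layers by μ_θ (4 steps, strictly decreasing):
  μ^(1)=47; μ^(2)=17/2; μ^(3)=-19; μ^(4)=-41

((0, 0, 3, 0); (0, 0, 1, 1); (0, 4, 0, 0); (2, 0, 0, 0))


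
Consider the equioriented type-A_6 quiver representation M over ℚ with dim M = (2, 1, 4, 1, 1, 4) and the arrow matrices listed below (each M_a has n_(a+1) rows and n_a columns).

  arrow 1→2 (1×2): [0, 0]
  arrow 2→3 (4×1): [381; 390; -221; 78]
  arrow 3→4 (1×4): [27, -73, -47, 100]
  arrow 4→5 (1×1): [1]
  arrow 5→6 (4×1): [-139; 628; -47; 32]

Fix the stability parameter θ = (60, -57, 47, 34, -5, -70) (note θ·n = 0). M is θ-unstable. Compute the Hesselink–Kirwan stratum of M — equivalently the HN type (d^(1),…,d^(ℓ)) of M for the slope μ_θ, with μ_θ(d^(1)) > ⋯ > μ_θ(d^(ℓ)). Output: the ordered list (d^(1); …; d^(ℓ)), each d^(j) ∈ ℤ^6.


Interval decomposition of M: I[1,1]^2, I[2,6], I[3,3]^3, I[6,6]^3.
HN type (ℓ=5): μ^(1)=60; μ^(2)=47; μ^(3)=3/2; μ^(4)=-57; μ^(5)=-70

((2, 0, 0, 0, 0, 0); (0, 0, 3, 0, 0, 0); (0, 0, 1, 1, 1, 1); (0, 1, 0, 0, 0, 0); (0, 0, 0, 0, 0, 3))


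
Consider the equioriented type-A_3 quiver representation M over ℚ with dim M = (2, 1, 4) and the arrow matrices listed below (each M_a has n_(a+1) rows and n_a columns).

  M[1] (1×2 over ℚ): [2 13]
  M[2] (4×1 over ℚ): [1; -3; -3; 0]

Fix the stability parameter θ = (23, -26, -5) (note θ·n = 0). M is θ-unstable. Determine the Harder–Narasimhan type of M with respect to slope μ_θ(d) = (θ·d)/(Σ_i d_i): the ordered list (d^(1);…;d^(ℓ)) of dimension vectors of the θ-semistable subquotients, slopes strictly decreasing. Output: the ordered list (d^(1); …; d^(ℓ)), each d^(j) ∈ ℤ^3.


Via rank(M_{q-1}∘⋯∘M_p): M ≅ I[1,1], I[1,3], I[3,3]^3.
μ_θ-semistable layers: μ^(1)=23; μ^(2)=-8/3; μ^(3)=-5

((1, 0, 0); (1, 1, 1); (0, 0, 3))


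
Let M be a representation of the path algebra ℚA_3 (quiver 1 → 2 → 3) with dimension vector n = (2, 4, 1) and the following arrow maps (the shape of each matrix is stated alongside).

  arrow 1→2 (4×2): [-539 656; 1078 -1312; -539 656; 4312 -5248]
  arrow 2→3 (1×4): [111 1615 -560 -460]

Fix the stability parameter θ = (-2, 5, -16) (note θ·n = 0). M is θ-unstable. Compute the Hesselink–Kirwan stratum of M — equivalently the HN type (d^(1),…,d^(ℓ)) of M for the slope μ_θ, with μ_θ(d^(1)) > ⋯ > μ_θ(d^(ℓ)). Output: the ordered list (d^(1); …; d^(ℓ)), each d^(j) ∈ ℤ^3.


Interval decomposition of M: I[1,1], I[1,3], I[2,2]^3.
HN type (ℓ=3): μ^(1)=5; μ^(2)=-2; μ^(3)=-13/3

((0, 3, 0); (1, 0, 0); (1, 1, 1))


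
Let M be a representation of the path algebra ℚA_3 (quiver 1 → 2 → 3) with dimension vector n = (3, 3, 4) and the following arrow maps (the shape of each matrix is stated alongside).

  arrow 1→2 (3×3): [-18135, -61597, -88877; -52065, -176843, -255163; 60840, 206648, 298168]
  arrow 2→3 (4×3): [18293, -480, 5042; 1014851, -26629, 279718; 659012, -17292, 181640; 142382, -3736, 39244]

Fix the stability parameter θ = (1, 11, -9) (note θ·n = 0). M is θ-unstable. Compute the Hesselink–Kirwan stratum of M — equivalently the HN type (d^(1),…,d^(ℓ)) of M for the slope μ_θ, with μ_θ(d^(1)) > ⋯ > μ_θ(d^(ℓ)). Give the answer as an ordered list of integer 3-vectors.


Via rank(M_{q-1}∘⋯∘M_p): M ≅ I[1,1]^2, I[1,3], I[2,2], I[2,3], I[3,3]^2.
μ_θ-semistable layers: μ^(1)=11; μ^(2)=1; μ^(3)=-9

((0, 1, 0); (3, 2, 2); (0, 0, 2))


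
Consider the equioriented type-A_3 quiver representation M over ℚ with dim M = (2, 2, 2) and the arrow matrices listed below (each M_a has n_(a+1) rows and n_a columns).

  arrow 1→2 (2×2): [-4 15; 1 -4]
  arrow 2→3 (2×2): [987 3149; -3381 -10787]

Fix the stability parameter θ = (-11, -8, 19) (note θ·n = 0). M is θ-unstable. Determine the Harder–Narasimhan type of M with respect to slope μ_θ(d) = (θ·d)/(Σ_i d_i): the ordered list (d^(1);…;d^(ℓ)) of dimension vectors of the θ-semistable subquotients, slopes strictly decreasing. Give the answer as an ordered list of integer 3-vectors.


Interval decomposition of M: I[1,2], I[1,3], I[3,3].
HN type (ℓ=3): μ^(1)=19; μ^(2)=-8; μ^(3)=-11

((0, 0, 2); (0, 2, 0); (2, 0, 0))


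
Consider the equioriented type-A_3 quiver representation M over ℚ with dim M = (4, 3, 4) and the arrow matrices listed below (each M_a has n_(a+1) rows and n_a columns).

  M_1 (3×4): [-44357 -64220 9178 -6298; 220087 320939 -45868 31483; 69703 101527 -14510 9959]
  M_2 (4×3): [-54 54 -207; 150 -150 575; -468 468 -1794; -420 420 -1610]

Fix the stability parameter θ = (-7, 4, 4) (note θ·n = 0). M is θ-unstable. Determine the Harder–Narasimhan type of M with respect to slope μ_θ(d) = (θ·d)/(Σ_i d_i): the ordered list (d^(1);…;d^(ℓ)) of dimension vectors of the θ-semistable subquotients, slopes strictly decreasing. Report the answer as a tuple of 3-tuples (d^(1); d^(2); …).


Via rank(M_{q-1}∘⋯∘M_p): M ≅ I[1,1], I[1,2]^2, I[1,3], I[3,3]^3.
μ_θ-semistable layers: μ^(1)=4; μ^(2)=-7

((0, 3, 4); (4, 0, 0))


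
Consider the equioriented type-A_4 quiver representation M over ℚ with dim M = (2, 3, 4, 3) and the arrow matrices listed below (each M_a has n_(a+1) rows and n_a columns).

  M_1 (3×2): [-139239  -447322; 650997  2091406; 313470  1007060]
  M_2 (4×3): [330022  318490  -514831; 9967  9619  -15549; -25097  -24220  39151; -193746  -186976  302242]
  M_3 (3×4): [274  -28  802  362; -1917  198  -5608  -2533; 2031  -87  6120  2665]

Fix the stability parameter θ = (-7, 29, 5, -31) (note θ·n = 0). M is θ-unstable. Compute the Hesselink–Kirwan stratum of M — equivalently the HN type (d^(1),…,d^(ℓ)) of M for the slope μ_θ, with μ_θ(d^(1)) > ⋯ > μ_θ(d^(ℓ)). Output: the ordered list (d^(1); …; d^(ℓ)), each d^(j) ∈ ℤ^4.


Interval decomposition of M: I[1,1], I[1,4], I[2,4]^2, I[3,3].
HN type (ℓ=3): μ^(1)=5; μ^(2)=1; μ^(3)=-7

((0, 0, 1, 0); (0, 3, 3, 3); (2, 0, 0, 0))


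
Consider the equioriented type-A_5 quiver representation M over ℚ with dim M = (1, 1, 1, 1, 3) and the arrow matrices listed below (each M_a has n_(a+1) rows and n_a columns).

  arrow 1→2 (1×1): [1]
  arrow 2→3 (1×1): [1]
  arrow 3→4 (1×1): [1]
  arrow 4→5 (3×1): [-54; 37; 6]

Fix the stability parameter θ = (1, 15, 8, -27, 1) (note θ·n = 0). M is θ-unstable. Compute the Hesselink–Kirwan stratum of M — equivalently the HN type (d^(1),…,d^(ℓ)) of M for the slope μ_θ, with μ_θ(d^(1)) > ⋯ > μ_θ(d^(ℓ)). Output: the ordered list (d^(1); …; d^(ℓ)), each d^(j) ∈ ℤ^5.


Via rank(M_{q-1}∘⋯∘M_p): M ≅ I[1,5], I[5,5]^2.
μ_θ-semistable layers: μ^(1)=1; μ^(2)=-3/4

((0, 0, 0, 0, 3); (1, 1, 1, 1, 0))


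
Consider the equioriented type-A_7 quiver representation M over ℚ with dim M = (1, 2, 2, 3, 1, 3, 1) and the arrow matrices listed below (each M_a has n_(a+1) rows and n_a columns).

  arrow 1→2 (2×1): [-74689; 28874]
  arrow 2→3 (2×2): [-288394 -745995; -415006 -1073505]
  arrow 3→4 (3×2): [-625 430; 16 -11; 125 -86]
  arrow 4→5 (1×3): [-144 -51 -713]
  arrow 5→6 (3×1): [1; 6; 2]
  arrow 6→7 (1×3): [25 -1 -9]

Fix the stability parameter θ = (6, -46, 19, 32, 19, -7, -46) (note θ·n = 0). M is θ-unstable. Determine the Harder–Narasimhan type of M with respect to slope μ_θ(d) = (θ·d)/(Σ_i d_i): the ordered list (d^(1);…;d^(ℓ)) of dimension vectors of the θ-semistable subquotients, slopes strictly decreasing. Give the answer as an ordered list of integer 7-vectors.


Interval decomposition of M: I[1,4], I[2,2], I[3,7], I[4,4], I[6,6]^2.
HN type (ℓ=6): μ^(1)=32; μ^(2)=19; μ^(3)=17/5; μ^(4)=-7; μ^(5)=-20; μ^(6)=-46

((0, 0, 0, 2, 0, 0, 0); (0, 0, 1, 0, 0, 0, 0); (0, 0, 1, 1, 1, 1, 1); (0, 0, 0, 0, 0, 2, 0); (1, 1, 0, 0, 0, 0, 0); (0, 1, 0, 0, 0, 0, 0))


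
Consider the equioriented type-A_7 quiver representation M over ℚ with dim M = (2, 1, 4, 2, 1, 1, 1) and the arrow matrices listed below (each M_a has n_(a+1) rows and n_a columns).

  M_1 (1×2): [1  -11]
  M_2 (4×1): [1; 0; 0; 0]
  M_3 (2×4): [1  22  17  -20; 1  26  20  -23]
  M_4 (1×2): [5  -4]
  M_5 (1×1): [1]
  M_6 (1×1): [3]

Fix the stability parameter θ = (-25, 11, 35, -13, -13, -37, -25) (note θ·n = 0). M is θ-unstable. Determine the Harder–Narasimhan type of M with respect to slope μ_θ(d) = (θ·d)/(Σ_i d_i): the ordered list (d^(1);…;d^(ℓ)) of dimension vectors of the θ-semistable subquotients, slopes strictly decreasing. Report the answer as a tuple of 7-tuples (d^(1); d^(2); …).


Via rank(M_{q-1}∘⋯∘M_p): M ≅ I[1,1], I[1,7], I[3,3]^2, I[3,4].
μ_θ-semistable layers: μ^(1)=35; μ^(2)=11; μ^(3)=-7; μ^(4)=-25

((0, 0, 2, 0, 0, 0, 0); (0, 0, 1, 1, 0, 0, 0); (0, 1, 1, 1, 1, 1, 1); (2, 0, 0, 0, 0, 0, 0))


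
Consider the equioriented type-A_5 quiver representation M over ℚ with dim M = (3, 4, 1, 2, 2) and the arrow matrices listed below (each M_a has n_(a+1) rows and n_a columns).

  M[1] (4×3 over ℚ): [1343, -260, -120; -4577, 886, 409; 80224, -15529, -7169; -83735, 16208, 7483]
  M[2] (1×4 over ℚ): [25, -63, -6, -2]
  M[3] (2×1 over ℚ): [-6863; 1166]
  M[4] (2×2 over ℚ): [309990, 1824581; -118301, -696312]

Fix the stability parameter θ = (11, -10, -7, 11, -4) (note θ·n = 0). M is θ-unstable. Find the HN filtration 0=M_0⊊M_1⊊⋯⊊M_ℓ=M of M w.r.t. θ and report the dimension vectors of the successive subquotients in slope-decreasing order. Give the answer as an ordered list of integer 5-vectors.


Via rank(M_{q-1}∘⋯∘M_p): M ≅ I[1,2]^2, I[1,5], I[2,2], I[4,5].
μ_θ-semistable layers: μ^(1)=7/2; μ^(2)=1/2; μ^(3)=-2; μ^(4)=-10

((0, 0, 0, 2, 2); (2, 2, 0, 0, 0); (1, 1, 1, 0, 0); (0, 1, 0, 0, 0))


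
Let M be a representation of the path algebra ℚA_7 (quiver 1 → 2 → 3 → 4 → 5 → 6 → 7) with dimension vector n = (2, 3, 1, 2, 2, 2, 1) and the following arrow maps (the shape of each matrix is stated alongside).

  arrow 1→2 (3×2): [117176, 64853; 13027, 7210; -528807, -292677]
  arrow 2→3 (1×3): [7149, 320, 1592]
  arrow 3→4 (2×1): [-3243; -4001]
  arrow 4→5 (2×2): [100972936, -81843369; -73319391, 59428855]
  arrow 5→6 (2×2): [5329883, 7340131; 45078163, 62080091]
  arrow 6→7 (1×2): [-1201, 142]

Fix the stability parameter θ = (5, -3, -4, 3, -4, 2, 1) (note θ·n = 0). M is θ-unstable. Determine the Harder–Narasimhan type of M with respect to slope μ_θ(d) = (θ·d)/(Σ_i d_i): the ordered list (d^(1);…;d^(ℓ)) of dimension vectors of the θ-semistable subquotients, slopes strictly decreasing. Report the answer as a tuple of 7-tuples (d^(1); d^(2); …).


Via rank(M_{q-1}∘⋯∘M_p): M ≅ I[1,2], I[1,7], I[2,2], I[4,5], I[6,6].
μ_θ-semistable layers: μ^(1)=2; μ^(2)=3/2; μ^(3)=1; μ^(4)=-1/2; μ^(5)=-2/3; μ^(6)=-3

((0, 0, 0, 0, 0, 1, 0); (0, 0, 0, 0, 0, 1, 1); (1, 1, 0, 0, 0, 0, 0); (0, 0, 0, 2, 2, 0, 0); (1, 1, 1, 0, 0, 0, 0); (0, 1, 0, 0, 0, 0, 0))


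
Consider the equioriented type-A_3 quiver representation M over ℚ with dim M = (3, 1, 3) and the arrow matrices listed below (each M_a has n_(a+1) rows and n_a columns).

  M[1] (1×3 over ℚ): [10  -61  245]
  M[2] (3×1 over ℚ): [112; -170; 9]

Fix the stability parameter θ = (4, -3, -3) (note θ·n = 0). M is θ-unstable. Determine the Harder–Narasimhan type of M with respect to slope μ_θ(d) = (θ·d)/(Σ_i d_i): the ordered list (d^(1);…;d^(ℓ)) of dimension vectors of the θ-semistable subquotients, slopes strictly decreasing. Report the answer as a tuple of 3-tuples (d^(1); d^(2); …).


Interval decomposition of M: I[1,1]^2, I[1,3], I[3,3]^2.
HN type (ℓ=3): μ^(1)=4; μ^(2)=-2/3; μ^(3)=-3

((2, 0, 0); (1, 1, 1); (0, 0, 2))


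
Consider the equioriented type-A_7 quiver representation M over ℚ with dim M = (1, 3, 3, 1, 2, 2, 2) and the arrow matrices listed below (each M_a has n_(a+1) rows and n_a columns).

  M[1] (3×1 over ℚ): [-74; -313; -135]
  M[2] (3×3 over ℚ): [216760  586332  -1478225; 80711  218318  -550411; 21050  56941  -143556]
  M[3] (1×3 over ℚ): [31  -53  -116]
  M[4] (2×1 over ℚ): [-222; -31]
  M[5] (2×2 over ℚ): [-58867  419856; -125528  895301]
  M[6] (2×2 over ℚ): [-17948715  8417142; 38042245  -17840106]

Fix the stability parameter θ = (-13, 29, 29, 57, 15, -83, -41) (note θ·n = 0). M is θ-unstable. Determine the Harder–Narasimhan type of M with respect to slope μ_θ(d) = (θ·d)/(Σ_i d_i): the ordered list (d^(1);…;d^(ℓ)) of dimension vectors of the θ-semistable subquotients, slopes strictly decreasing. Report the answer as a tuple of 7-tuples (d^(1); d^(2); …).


Barcode: M ≅ I[1,6], I[2,3]^2, I[5,7], I[7,7]. HN layers by μ_θ (5 steps, strictly decreasing):
  μ^(1)=29; μ^(2)=47/5; μ^(3)=-13; μ^(4)=-109/3; μ^(5)=-41

((0, 2, 2, 0, 0, 0, 0); (0, 1, 1, 1, 1, 1, 0); (1, 0, 0, 0, 0, 0, 0); (0, 0, 0, 0, 1, 1, 1); (0, 0, 0, 0, 0, 0, 1))


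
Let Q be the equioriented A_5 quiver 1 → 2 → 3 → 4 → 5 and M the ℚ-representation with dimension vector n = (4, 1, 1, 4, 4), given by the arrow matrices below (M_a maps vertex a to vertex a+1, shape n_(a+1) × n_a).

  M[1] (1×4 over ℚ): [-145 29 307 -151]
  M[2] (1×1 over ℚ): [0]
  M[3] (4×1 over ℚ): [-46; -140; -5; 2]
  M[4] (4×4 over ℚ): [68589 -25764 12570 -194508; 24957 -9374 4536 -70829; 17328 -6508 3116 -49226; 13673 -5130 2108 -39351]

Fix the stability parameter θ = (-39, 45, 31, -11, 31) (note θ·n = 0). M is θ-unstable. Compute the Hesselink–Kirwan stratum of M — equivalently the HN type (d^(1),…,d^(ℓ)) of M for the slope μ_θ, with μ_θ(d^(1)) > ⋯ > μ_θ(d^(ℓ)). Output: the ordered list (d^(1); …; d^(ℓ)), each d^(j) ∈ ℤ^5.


Interval decomposition of M: I[1,1]^3, I[1,2], I[3,4], I[4,5]^3, I[5,5].
HN type (ℓ=5): μ^(1)=45; μ^(2)=31; μ^(3)=10; μ^(4)=-11; μ^(5)=-39

((0, 1, 0, 0, 0); (0, 0, 0, 0, 4); (0, 0, 1, 1, 0); (0, 0, 0, 3, 0); (4, 0, 0, 0, 0))


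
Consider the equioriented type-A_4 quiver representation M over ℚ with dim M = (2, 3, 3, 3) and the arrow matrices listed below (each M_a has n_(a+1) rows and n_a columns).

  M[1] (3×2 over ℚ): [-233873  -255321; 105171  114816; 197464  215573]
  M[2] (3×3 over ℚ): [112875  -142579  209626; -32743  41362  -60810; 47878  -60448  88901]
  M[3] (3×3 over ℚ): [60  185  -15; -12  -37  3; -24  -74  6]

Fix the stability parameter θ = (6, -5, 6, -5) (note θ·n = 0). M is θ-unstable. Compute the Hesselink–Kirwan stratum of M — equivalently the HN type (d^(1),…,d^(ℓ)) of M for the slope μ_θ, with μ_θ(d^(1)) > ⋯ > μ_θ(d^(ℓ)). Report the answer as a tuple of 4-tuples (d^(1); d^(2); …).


Interval decomposition of M: I[1,3], I[1,4], I[2,3], I[4,4]^2.
HN type (ℓ=3): μ^(1)=6; μ^(2)=1/2; μ^(3)=-5

((0, 0, 2, 0); (2, 2, 1, 1); (0, 1, 0, 2))
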